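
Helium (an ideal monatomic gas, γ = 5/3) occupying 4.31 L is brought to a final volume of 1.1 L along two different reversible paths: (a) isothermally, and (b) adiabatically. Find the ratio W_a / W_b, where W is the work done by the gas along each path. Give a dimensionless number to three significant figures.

W_a / W_b ≈ 0.613

Path (a) isothermal: W = P₁V₁ ln(V₂/V₁) → W_a/(P₁V₁) = -1.366.
Path (b) adiabatic: W = P₁V₁(1 − (V₁/V₂)^(γ−1))/(γ−1) → W_b/(P₁V₁) = -2.228.
W_a / W_b = -1.366 / -2.228 = 0.6129.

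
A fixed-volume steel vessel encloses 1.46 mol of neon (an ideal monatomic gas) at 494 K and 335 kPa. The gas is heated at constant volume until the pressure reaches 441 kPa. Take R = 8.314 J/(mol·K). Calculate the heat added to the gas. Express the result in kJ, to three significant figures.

Q ≈ 2.85 kJ

Constant volume ⇒ W = 0, so Q = ΔU = nCᵥΔT with Cᵥ = 3R/2 = 12.47 J/(mol·K).
At constant V, T₂/T₁ = P₂/P₁ ⇒ ΔT = T₁(P₂/P₁ − 1) = 494·(441/335 − 1) = 156.3 K.
ΔU = (1.46)(12.47)(156.3) = 2846 J.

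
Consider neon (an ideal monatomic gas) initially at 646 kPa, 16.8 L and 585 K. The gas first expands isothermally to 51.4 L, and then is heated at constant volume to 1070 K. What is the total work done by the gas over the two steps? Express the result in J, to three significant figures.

Step 1 (isothermal): W = P₁V₁ ln(V₂/V₁) = (10853) ln(51.4/16.8) = 12136 J.
Step 2 (isochoric): W = 0 (constant volume).
W_total = 12136 + 0 = 12136 J.

W_total ≈ 12100 J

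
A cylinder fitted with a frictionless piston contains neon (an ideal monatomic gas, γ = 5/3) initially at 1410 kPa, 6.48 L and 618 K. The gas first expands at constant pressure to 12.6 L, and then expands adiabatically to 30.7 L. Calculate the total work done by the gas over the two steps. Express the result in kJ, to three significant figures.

Step 1 (isobaric): W = PΔV = (1410 kPa)(12.6 − 6.48 L) = 8629 J.
After step 1: P = 1410 kPa, V = 12.6 L, T = 1202 K.
Step 2 (adiabatic): W = (P₁V₁ − P₂V₂)/(γ−1) = (17766 − 9812)/0.667 = 11931 J.
W_total = 8629 + 11931 = 20561 J.

W_total ≈ 20.6 kJ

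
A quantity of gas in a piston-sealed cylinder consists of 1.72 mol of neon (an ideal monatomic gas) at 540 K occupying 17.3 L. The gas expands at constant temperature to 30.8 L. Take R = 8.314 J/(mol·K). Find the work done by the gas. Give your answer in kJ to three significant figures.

W ≈ 4.45 kJ

Isothermal: W = nRT ln(V₂/V₁).
W = (1.72)(8.314)(540) × ln(30.8/17.3)
  = 7722 × 0.5768
W_by_gas = 4454 J.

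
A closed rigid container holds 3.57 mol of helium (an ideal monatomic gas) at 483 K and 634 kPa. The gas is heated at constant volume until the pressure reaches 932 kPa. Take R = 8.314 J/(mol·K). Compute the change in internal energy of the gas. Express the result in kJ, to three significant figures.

ΔU ≈ 10.1 kJ

Constant volume ⇒ W = 0, so Q = ΔU = nCᵥΔT with Cᵥ = 3R/2 = 12.47 J/(mol·K).
At constant V, T₂/T₁ = P₂/P₁ ⇒ ΔT = T₁(P₂/P₁ − 1) = 483·(932/634 − 1) = 227 K.
ΔU = (3.57)(12.47)(227) = 10107 J.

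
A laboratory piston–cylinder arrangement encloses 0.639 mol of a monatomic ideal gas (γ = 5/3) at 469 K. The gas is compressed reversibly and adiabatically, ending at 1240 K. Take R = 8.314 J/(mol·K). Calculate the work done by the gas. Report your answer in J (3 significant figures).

W ≈ -6140 J

Adiabatic ⇒ Q = 0, so W_by = −ΔU = nCᵥ(T₁ − T₂).
Cᵥ = 3R/2 = 12.47 J/(mol·K).
W = (0.639)(12.47)(469 − 1240) = -6144 J.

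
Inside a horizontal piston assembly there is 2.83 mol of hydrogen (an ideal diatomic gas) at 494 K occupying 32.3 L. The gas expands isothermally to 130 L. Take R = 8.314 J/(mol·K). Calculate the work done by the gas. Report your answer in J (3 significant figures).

Isothermal: W = nRT ln(V₂/V₁).
W = (2.83)(8.314)(494) × ln(130/32.3)
  = 11623 × 1.392
W_by_gas = 16185 J.

W ≈ 16200 J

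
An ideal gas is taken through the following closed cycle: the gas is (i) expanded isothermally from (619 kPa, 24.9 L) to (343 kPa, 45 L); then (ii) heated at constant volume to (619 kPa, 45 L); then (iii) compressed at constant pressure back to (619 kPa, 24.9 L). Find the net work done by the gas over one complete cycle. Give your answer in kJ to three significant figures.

W_net ≈ -3.32 kJ

Leg (i): W = PᵢVᵢ ln(V_f/Vᵢ) = (15413) ln(45/24.9) = 9121 J.
Leg (ii): W = 0.
Leg (iii): W = PΔV = (619)(24.9 − 45) = -12442 J.
W_net = 9121 − 12442 = -3321 J.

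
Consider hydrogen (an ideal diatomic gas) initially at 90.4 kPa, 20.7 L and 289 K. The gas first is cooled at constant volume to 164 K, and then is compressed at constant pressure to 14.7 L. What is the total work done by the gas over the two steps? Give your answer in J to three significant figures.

Step 1 (isochoric): W = 0 (constant volume).
After step 1: P = 51.3 kPa (V unchanged).
Step 2 (isobaric): W = PΔV = (51.3 kPa)(14.7 − 20.7 L) = -307.8 J.
W_total = 0 − 307.8 = -307.8 J.

W_total ≈ -308 J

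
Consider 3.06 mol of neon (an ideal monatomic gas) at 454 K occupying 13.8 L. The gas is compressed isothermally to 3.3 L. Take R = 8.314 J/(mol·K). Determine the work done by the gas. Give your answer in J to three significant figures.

Isothermal: W = nRT ln(V₂/V₁).
W = (3.06)(8.314)(454) × ln(3.3/13.8)
  = 11550 × -1.431
W_by_gas = -16525 J.

W ≈ -16500 J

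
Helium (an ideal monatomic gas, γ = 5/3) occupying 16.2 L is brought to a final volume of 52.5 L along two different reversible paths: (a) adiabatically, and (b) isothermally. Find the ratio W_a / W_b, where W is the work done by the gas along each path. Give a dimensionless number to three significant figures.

Path (a) adiabatic: W = P₁V₁(1 − (V₁/V₂)^(γ−1))/(γ−1) → W_a/(P₁V₁) = 0.815.
Path (b) isothermal: W = P₁V₁ ln(V₂/V₁) → W_b/(P₁V₁) = 1.176.
W_a / W_b = 0.815 / 1.176 = 0.6932.

W_a / W_b ≈ 0.693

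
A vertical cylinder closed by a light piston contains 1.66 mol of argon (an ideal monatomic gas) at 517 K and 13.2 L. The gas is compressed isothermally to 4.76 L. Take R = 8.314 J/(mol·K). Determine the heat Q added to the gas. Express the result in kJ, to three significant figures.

Isothermal ⇒ ΔU = 0, so Q = W = nRT ln(V₂/V₁).
Q = (1.66)(8.314)(517) ln(4.76/13.2) = 7135 × -1.02 = -7278 J.

Q ≈ -7.28 kJ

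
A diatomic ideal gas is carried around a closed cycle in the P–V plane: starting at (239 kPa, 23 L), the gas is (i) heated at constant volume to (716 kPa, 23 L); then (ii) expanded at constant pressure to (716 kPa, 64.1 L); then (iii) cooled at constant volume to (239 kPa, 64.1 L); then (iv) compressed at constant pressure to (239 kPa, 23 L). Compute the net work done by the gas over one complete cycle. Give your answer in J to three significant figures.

W_net ≈ 19600 J

Constant-volume legs do no work.
W(ii) = (716)(64.1 − 23) = 29428 J; W(iv) = (239)(23 − 64.1) = -9823 J.
W_net = 29428 − 9823 = 19605 J (the clockwise enclosed area).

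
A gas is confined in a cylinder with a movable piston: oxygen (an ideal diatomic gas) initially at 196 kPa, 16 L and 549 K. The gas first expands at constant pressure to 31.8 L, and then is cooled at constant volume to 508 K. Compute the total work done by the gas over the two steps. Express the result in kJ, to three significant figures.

W_total ≈ 3.10 kJ

Step 1 (isobaric): W = PΔV = (196 kPa)(31.8 − 16 L) = 3097 J.
Step 2 (isochoric): W = 0 (constant volume).
W_total = 3097 + 0 = 3097 J.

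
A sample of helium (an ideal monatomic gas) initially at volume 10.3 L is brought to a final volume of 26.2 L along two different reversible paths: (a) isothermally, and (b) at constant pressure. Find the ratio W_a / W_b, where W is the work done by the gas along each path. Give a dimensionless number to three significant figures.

W_a / W_b ≈ 0.605

Path (a) isothermal: W = P₁V₁ ln(V₂/V₁) → W_a/(P₁V₁) = 0.9336.
Path (b) isobaric: W = P₁(V₂ − V₁) → W_b/(P₁V₁) = 1.544.
W_a / W_b = 0.9336 / 1.544 = 0.6048.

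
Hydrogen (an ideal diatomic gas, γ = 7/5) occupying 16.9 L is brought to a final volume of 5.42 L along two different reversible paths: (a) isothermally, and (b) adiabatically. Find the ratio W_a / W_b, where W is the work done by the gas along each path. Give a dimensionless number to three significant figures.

Path (a) isothermal: W = P₁V₁ ln(V₂/V₁) → W_a/(P₁V₁) = -1.137.
Path (b) adiabatic: W = P₁V₁(1 − (V₁/V₂)^(γ−1))/(γ−1) → W_b/(P₁V₁) = -1.44.
W_a / W_b = -1.137 / -1.44 = 0.7897.

W_a / W_b ≈ 0.790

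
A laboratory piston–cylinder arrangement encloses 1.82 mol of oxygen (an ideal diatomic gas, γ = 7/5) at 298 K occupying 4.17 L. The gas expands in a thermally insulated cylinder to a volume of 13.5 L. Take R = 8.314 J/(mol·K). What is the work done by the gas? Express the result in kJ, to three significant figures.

W ≈ 4.23 kJ

Adiabatic: TV^(γ−1) = const with γ = 7/5.
T₂ = T₁ (V₁/V₂)^(γ−1) = 298 × (4.17/13.5)^0.4 = 298 × 0.6251 = 186.3 K.
W_by = nCᵥ(T₁ − T₂) = (1.82)(20.79)(298 − 186.3) = 4227 J.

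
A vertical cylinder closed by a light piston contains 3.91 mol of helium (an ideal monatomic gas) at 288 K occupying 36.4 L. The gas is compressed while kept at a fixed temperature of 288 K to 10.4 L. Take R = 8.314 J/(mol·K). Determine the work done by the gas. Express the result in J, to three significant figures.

W ≈ -11700 J

Isothermal: W = nRT ln(V₂/V₁).
W = (3.91)(8.314)(288) × ln(10.4/36.4)
  = 9362 × -1.253
W_by_gas = -11729 J.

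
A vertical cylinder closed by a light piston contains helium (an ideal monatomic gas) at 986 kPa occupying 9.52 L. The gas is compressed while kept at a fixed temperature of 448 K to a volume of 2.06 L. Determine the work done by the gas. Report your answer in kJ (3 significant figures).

Isothermal: W = nRT ln(V₂/V₁) = P₁V₁ ln(V₂/V₁).
P₁V₁ = (986 kPa)(9.52 L) = 9387 J.
W = 9387 × ln(2.06/9.52) = 9387 × -1.531
W_by_gas = -14368 J.

W ≈ -14.4 kJ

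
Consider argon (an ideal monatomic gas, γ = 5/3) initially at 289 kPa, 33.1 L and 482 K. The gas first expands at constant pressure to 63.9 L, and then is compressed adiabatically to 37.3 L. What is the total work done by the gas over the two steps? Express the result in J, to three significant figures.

Step 1 (isobaric): W = PΔV = (289 kPa)(63.9 − 33.1 L) = 8901 J.
After step 1: P = 289 kPa, V = 63.9 L, T = 930.5 K.
Step 2 (adiabatic): W = (P₁V₁ − P₂V₂)/(γ−1) = (18467 − 26440)/0.667 = -11959 J.
W_total = 8901 − 11959 = -3058 J.

W_total ≈ -3060 J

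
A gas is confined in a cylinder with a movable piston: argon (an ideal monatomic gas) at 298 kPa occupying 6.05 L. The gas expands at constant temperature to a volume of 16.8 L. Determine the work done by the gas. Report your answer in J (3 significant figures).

Isothermal: W = nRT ln(V₂/V₁) = P₁V₁ ln(V₂/V₁).
P₁V₁ = (298 kPa)(6.05 L) = 1803 J.
W = 1803 × ln(16.8/6.05) = 1803 × 1.021
W_by_gas = 1841 J.

W ≈ 1840 J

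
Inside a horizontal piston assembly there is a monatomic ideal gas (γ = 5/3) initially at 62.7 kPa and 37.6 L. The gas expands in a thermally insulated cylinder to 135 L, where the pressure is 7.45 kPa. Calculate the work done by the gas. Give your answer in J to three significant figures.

Adiabatic: W = (P₁V₁ − P₂V₂)/(γ − 1) with γ = 5/3.
P₁V₁ = 2358 J, P₂V₂ = 1006 J.
W = (2358 − 1006) / 0.6667 = 2028 J.

W ≈ 2030 J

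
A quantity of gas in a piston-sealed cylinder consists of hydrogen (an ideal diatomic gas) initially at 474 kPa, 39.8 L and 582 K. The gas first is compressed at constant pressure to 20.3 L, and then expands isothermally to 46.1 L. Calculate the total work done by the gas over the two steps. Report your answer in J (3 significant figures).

W_total ≈ -1350 J

Step 1 (isobaric): W = PΔV = (474 kPa)(20.3 − 39.8 L) = -9243 J.
After step 1: P = 474 kPa, V = 20.3 L, T = 296.8 K.
Step 2 (isothermal): W = P₁V₁ ln(V₂/V₁) = (9622) ln(46.1/20.3) = 7892 J.
W_total = -9243 + 7892 = -1351 J.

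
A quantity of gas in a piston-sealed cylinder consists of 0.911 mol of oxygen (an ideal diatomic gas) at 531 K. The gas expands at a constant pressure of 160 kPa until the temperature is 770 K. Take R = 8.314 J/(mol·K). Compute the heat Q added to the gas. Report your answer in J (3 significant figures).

Isobaric: W = nRΔT = (0.911)(8.314)(239) = 1810 J.
ΔU = nCᵥΔT with Cᵥ = 5R/2: ΔU = (0.911)(20.79)(239) = 4525 J.
Q = ΔU + W = 4525 + 1810 = 6336 J.

Q ≈ 6340 J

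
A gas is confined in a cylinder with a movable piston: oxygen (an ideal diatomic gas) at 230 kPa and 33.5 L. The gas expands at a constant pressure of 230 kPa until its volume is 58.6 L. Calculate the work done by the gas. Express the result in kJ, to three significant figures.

W ≈ 5.77 kJ

Isobaric: W = P ΔV.
W = (230 kPa)(58.6 − 33.5 L) = (230)(25.1) = 5773 J.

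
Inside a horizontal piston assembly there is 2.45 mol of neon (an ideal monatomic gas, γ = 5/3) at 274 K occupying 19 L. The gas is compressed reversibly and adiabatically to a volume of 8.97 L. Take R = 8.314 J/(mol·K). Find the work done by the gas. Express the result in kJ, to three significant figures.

Adiabatic: TV^(γ−1) = const with γ = 5/3.
T₂ = T₁ (V₁/V₂)^(γ−1) = 274 × (19/8.97)^0.667 = 274 × 1.649 = 451.9 K.
W_by = nCᵥ(T₁ − T₂) = (2.45)(12.47)(274 − 451.9) = -5436 J.

W ≈ -5.44 kJ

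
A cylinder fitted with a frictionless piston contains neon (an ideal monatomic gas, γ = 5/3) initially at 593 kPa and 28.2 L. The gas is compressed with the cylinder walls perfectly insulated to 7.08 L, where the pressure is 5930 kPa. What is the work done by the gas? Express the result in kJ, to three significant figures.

W ≈ -37.9 kJ

Adiabatic: W = (P₁V₁ − P₂V₂)/(γ − 1) with γ = 5/3.
P₁V₁ = 16723 J, P₂V₂ = 41984 J.
W = (16723 − 41984) / 0.6667 = -37893 J.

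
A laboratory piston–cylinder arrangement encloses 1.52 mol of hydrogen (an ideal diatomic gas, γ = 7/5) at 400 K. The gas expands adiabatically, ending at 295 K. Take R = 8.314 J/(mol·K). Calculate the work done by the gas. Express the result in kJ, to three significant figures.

W ≈ 3.32 kJ

Adiabatic ⇒ Q = 0, so W_by = −ΔU = nCᵥ(T₁ − T₂).
Cᵥ = 5R/2 = 20.79 J/(mol·K).
W = (1.52)(20.79)(400 − 295) = 3317 J.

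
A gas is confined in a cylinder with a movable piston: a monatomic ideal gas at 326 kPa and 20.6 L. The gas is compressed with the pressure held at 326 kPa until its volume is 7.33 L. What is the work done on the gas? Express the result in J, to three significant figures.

Isobaric: W = P ΔV.
W = (326 kPa)(7.33 − 20.6 L) = (326)(-13.27) = -4326 J.
Work on gas = −W_by = 4326 J.

W ≈ 4330 J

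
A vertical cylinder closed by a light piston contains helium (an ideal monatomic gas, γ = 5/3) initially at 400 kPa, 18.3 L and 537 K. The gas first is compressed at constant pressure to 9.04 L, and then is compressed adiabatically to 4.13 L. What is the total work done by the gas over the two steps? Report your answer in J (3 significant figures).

Step 1 (isobaric): W = PΔV = (400 kPa)(9.04 − 18.3 L) = -3704 J.
After step 1: P = 400 kPa, V = 9.04 L, T = 265.3 K.
Step 2 (adiabatic): W = (P₁V₁ − P₂V₂)/(γ−1) = (3616 − 6096)/0.667 = -3720 J.
W_total = -3704 − 3720 = -7424 J.

W_total ≈ -7420 J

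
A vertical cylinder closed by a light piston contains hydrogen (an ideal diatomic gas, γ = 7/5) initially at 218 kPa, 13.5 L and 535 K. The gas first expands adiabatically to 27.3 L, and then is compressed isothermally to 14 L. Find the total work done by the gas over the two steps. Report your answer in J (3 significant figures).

Step 1 (adiabatic): W = (P₁V₁ − P₂V₂)/(γ−1) = (2943 − 2221)/0.4 = 1806 J.
After step 1: P = 81.34 kPa, V = 27.3 L, T = 403.7 K.
Step 2 (isothermal): W = P₁V₁ ln(V₂/V₁) = (2221) ln(14/27.3) = -1483 J.
W_total = 1806 − 1483 = 323.2 J.

W_total ≈ 323 J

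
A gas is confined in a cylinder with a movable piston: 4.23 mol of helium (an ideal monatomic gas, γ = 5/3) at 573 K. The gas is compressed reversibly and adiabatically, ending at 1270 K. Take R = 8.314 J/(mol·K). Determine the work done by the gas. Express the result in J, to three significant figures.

W ≈ -36800 J

Adiabatic ⇒ Q = 0, so W_by = −ΔU = nCᵥ(T₁ − T₂).
Cᵥ = 3R/2 = 12.47 J/(mol·K).
W = (4.23)(12.47)(573 − 1270) = -36768 J.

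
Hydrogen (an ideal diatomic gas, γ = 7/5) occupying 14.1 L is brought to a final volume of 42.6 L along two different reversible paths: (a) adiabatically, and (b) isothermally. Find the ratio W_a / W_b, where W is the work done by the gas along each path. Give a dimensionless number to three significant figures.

W_a / W_b ≈ 0.808

Path (a) adiabatic: W = P₁V₁(1 − (V₁/V₂)^(γ−1))/(γ−1) → W_a/(P₁V₁) = 0.8936.
Path (b) isothermal: W = P₁V₁ ln(V₂/V₁) → W_b/(P₁V₁) = 1.106.
W_a / W_b = 0.8936 / 1.106 = 0.8082.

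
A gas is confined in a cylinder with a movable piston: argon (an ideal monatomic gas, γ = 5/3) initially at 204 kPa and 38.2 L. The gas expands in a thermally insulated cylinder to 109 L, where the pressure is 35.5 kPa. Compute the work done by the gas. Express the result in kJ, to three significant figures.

W ≈ 5.88 kJ

Adiabatic: W = (P₁V₁ − P₂V₂)/(γ − 1) with γ = 5/3.
P₁V₁ = 7793 J, P₂V₂ = 3870 J.
W = (7793 − 3870) / 0.6667 = 5885 J.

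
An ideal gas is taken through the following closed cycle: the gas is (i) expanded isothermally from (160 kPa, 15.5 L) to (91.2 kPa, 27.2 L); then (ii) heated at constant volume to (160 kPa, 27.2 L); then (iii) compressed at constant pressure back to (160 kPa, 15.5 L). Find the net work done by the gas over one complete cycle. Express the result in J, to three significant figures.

Leg (i): W = PᵢVᵢ ln(V_f/Vᵢ) = (2480) ln(27.2/15.5) = 1395 J.
Leg (ii): W = 0.
Leg (iii): W = PΔV = (160)(15.5 − 27.2) = -1872 J.
W_net = 1395 − 1872 = -477.3 J.

W_net ≈ -477 J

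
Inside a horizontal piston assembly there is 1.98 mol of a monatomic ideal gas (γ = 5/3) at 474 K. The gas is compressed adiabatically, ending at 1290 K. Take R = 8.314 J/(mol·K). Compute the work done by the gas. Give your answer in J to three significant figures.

W ≈ -20100 J

Adiabatic ⇒ Q = 0, so W_by = −ΔU = nCᵥ(T₁ − T₂).
Cᵥ = 3R/2 = 12.47 J/(mol·K).
W = (1.98)(12.47)(474 − 1290) = -20149 J.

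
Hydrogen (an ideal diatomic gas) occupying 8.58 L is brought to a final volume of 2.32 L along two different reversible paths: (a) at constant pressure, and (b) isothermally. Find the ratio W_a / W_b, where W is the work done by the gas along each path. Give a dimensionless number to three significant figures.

Path (a) isobaric: W = P₁(V₂ − V₁) → W_a/(P₁V₁) = -0.7296.
Path (b) isothermal: W = P₁V₁ ln(V₂/V₁) → W_b/(P₁V₁) = -1.308.
W_a / W_b = -0.7296 / -1.308 = 0.5579.

W_a / W_b ≈ 0.558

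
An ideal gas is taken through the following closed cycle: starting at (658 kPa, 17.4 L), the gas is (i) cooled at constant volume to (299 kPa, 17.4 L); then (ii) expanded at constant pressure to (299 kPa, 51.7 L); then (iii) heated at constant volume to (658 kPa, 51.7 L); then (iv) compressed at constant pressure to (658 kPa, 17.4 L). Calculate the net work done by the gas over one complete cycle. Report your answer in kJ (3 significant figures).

Constant-volume legs do no work.
W(ii) = (299)(51.7 − 17.4) = 10256 J; W(iv) = (658)(17.4 − 51.7) = -22569 J.
W_net = 10256 − 22569 = -12314 J (the counter-clockwise enclosed area).

W_net ≈ -12.3 kJ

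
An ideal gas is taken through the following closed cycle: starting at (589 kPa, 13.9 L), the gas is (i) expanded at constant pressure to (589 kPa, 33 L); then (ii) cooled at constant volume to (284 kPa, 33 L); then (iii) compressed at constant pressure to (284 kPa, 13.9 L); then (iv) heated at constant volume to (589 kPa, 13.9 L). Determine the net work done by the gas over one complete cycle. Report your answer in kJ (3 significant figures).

Constant-volume legs do no work.
W(i) = (589)(33 − 13.9) = 11250 J; W(iii) = (284)(13.9 − 33) = -5424 J.
W_net = 11250 − 5424 = 5826 J (the clockwise enclosed area).

W_net ≈ 5.83 kJ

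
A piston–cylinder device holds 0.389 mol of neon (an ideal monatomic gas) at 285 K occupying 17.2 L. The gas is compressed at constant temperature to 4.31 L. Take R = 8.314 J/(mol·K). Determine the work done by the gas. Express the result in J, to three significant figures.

W ≈ -1280 J

Isothermal: W = nRT ln(V₂/V₁).
W = (0.389)(8.314)(285) × ln(4.31/17.2)
  = 921.7 × -1.384
W_by_gas = -1276 J.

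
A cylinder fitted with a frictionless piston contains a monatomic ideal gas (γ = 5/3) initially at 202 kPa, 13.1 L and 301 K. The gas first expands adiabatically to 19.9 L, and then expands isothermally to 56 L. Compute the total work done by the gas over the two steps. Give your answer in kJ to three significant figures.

W_total ≈ 3.04 kJ

Step 1 (adiabatic): W = (P₁V₁ − P₂V₂)/(γ−1) = (2646 − 2002)/0.667 = 965.6 J.
After step 1: P = 100.6 kPa, V = 19.9 L, T = 227.8 K.
Step 2 (isothermal): W = P₁V₁ ln(V₂/V₁) = (2002) ln(56/19.9) = 2072 J.
W_total = 965.6 + 2072 = 3037 J.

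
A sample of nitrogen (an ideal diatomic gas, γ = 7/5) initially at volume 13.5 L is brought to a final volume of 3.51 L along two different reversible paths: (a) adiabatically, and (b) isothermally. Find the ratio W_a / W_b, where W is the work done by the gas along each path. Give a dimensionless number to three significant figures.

Path (a) adiabatic: W = P₁V₁(1 − (V₁/V₂)^(γ−1))/(γ−1) → W_a/(P₁V₁) = -1.785.
Path (b) isothermal: W = P₁V₁ ln(V₂/V₁) → W_b/(P₁V₁) = -1.347.
W_a / W_b = -1.785 / -1.347 = 1.325.

W_a / W_b ≈ 1.33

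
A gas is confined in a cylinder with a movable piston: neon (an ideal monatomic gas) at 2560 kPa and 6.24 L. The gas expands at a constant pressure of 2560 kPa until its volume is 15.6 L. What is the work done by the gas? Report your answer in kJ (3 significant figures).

W ≈ 24.0 kJ

Isobaric: W = P ΔV.
W = (2560 kPa)(15.6 − 6.24 L) = (2560)(9.36) = 23962 J.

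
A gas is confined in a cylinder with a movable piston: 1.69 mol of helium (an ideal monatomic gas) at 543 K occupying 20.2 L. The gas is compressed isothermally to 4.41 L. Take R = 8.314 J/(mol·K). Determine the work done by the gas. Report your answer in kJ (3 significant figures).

Isothermal: W = nRT ln(V₂/V₁).
W = (1.69)(8.314)(543) × ln(4.41/20.2)
  = 7630 × -1.522
W_by_gas = -11611 J.

W ≈ -11.6 kJ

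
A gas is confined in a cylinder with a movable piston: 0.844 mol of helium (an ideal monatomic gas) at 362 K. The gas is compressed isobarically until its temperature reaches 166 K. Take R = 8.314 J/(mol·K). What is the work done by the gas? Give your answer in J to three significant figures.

W ≈ -1380 J

Isobaric: W = P ΔV = nR ΔT.
W = (0.844)(8.314)(166 − 362) = -1375 J.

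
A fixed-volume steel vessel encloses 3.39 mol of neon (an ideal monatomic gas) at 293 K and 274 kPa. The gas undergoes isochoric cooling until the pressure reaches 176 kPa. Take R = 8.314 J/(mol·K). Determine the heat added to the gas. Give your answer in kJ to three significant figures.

Q ≈ -4.43 kJ

Constant volume ⇒ W = 0, so Q = ΔU = nCᵥΔT with Cᵥ = 3R/2 = 12.47 J/(mol·K).
At constant V, T₂/T₁ = P₂/P₁ ⇒ ΔT = T₁(P₂/P₁ − 1) = 293·(176/274 − 1) = -104.8 K.
ΔU = (3.39)(12.47)(-104.8) = -4430 J.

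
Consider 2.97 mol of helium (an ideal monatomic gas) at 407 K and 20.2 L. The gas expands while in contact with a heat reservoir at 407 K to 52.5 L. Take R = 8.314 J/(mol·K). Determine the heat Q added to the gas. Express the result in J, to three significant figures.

Q ≈ 9600 J

Isothermal ⇒ ΔU = 0, so Q = W = nRT ln(V₂/V₁).
Q = (2.97)(8.314)(407) ln(52.5/20.2) = 10050 × 0.9551 = 9599 J.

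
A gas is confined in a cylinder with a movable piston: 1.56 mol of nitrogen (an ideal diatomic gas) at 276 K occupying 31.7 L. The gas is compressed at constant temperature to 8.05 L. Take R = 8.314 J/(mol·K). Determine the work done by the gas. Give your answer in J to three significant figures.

W ≈ -4910 J

Isothermal: W = nRT ln(V₂/V₁).
W = (1.56)(8.314)(276) × ln(8.05/31.7)
  = 3580 × -1.371
W_by_gas = -4906 J.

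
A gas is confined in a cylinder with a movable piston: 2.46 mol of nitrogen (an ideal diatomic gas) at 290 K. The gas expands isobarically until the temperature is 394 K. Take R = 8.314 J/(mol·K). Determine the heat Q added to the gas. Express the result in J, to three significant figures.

Isobaric: W = nRΔT = (2.46)(8.314)(104) = 2127 J.
ΔU = nCᵥΔT with Cᵥ = 5R/2: ΔU = (2.46)(20.79)(104) = 5318 J.
Q = ΔU + W = 5318 + 2127 = 7445 J.

Q ≈ 7440 J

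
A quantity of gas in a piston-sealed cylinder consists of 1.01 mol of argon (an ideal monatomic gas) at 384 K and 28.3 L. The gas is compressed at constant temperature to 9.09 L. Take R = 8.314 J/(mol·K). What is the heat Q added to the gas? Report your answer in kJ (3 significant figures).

Q ≈ -3.66 kJ

Isothermal ⇒ ΔU = 0, so Q = W = nRT ln(V₂/V₁).
Q = (1.01)(8.314)(384) ln(9.09/28.3) = 3225 × -1.136 = -3662 J.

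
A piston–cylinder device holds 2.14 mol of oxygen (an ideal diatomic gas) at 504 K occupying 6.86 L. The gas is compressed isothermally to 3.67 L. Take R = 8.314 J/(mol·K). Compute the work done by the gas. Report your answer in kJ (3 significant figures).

Isothermal: W = nRT ln(V₂/V₁).
W = (2.14)(8.314)(504) × ln(3.67/6.86)
  = 8967 × -0.6255
W_by_gas = -5609 J.

W ≈ -5.61 kJ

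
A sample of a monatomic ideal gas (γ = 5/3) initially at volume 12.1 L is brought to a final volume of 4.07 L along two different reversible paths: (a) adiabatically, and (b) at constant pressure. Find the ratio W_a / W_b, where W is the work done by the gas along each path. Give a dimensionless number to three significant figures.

Path (a) adiabatic: W = P₁V₁(1 − (V₁/V₂)^(γ−1))/(γ−1) → W_a/(P₁V₁) = -1.601.
Path (b) isobaric: W = P₁(V₂ − V₁) → W_b/(P₁V₁) = -0.6636.
W_a / W_b = -1.601 / -0.6636 = 2.413.

W_a / W_b ≈ 2.41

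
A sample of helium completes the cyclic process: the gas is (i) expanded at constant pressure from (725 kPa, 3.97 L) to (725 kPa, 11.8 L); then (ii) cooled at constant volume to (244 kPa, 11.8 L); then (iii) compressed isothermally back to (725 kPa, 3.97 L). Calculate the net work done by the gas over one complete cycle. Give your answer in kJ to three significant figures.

W_net ≈ 2.54 kJ

Leg (i): W = PΔV = (725)(11.8 − 3.97) = 5677 J.
Leg (ii): W = 0.
Leg (iii): W = PᵢVᵢ ln(V_f/Vᵢ) = (2879) ln(3.97/11.8) = -3136 J.
W_net = 5677 − 3136 = 2540 J.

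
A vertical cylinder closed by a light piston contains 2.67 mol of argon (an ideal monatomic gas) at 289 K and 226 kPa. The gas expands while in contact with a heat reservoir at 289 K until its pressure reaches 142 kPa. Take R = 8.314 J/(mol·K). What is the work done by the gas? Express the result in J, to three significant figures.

W ≈ 2980 J

Isothermal process: W = nRT ln(V₂/V₁) = nRT ln(P₁/P₂).
W = (2.67)(8.314)(289) × ln(226/142)
  = 6415 × ln(1.592) = 6415 × 0.4647
W_by_gas = 2981 J.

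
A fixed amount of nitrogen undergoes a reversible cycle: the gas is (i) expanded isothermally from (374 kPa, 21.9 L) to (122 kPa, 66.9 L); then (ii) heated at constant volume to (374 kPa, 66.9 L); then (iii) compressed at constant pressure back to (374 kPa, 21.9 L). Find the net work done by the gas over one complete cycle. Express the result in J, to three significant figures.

Leg (i): W = PᵢVᵢ ln(V_f/Vᵢ) = (8191) ln(66.9/21.9) = 9147 J.
Leg (ii): W = 0.
Leg (iii): W = PΔV = (374)(21.9 − 66.9) = -16830 J.
W_net = 9147 − 16830 = -7683 J.

W_net ≈ -7680 J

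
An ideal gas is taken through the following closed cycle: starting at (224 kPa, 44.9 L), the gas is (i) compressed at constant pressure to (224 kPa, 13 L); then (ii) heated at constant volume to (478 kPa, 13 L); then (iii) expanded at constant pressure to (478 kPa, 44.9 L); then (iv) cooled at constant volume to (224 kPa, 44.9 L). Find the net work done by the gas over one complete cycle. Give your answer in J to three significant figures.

W_net ≈ 8100 J

Constant-volume legs do no work.
W(i) = (224)(13 − 44.9) = -7146 J; W(iii) = (478)(44.9 − 13) = 15248 J.
W_net = -7146 + 15248 = 8103 J (the clockwise enclosed area).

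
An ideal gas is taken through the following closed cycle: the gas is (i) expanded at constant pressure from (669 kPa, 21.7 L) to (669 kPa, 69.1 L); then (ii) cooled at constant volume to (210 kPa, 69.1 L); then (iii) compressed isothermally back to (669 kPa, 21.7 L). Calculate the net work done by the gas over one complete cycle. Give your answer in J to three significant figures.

Leg (i): W = PΔV = (669)(69.1 − 21.7) = 31711 J.
Leg (ii): W = 0.
Leg (iii): W = PᵢVᵢ ln(V_f/Vᵢ) = (14511) ln(21.7/69.1) = -16807 J.
W_net = 31711 − 16807 = 14903 J.

W_net ≈ 14900 J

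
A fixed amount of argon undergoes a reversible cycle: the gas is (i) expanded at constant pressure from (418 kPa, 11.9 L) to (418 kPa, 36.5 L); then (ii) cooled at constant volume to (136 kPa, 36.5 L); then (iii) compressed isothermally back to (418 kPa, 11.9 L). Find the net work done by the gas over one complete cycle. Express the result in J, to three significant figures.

Leg (i): W = PΔV = (418)(36.5 − 11.9) = 10283 J.
Leg (ii): W = 0.
Leg (iii): W = PᵢVᵢ ln(V_f/Vᵢ) = (4964) ln(11.9/36.5) = -5564 J.
W_net = 10283 − 5564 = 4719 J.

W_net ≈ 4720 J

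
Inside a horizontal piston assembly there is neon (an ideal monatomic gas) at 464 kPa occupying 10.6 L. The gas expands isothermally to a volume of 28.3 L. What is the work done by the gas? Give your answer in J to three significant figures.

Isothermal: W = nRT ln(V₂/V₁) = P₁V₁ ln(V₂/V₁).
P₁V₁ = (464 kPa)(10.6 L) = 4918 J.
W = 4918 × ln(28.3/10.6) = 4918 × 0.982
W_by_gas = 4830 J.

W ≈ 4830 J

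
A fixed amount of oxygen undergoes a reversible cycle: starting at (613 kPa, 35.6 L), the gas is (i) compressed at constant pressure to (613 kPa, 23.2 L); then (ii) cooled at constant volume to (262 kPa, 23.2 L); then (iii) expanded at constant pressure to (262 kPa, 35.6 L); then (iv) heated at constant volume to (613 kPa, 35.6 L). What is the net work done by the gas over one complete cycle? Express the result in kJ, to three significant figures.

Constant-volume legs do no work.
W(i) = (613)(23.2 − 35.6) = -7601 J; W(iii) = (262)(35.6 − 23.2) = 3249 J.
W_net = -7601 + 3249 = -4352 J (the counter-clockwise enclosed area).

W_net ≈ -4.35 kJ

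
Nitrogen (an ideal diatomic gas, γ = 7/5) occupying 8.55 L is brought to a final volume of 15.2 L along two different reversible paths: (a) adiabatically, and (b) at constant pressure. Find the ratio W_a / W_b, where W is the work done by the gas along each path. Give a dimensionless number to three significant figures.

Path (a) adiabatic: W = P₁V₁(1 − (V₁/V₂)^(γ−1))/(γ−1) → W_a/(P₁V₁) = 0.514.
Path (b) isobaric: W = P₁(V₂ − V₁) → W_b/(P₁V₁) = 0.7778.
W_a / W_b = 0.514 / 0.7778 = 0.6608.

W_a / W_b ≈ 0.661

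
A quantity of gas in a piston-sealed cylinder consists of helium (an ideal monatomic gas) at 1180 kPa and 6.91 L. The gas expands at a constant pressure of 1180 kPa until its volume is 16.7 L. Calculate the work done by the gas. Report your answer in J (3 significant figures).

W ≈ 11600 J

Isobaric: W = P ΔV.
W = (1180 kPa)(16.7 − 6.91 L) = (1180)(9.79) = 11552 J.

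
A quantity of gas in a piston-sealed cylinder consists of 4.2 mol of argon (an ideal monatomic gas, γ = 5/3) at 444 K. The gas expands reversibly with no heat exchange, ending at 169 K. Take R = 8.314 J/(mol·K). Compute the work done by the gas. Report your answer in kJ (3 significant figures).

Adiabatic ⇒ Q = 0, so W_by = −ΔU = nCᵥ(T₁ − T₂).
Cᵥ = 3R/2 = 12.47 J/(mol·K).
W = (4.2)(12.47)(444 − 169) = 14404 J.

W ≈ 14.4 kJ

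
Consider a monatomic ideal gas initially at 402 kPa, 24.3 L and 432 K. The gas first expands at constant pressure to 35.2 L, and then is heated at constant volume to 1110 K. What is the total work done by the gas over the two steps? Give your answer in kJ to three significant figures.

Step 1 (isobaric): W = PΔV = (402 kPa)(35.2 − 24.3 L) = 4382 J.
Step 2 (isochoric): W = 0 (constant volume).
W_total = 4382 + 0 = 4382 J.

W_total ≈ 4.38 kJ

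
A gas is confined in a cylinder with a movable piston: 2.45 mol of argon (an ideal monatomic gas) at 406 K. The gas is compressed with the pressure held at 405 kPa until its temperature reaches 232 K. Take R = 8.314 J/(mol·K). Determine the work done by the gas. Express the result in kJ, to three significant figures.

W ≈ -3.54 kJ

Isobaric: W = P ΔV = nR ΔT.
W = (2.45)(8.314)(232 − 406) = -3544 J.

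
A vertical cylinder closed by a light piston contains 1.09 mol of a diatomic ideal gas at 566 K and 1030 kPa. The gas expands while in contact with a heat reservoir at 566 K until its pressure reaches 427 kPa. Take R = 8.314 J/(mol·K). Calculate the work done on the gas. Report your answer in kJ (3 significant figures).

W ≈ -4.52 kJ

Isothermal process: W = nRT ln(V₂/V₁) = nRT ln(P₁/P₂).
W = (1.09)(8.314)(566) × ln(1030/427)
  = 5129 × ln(2.412) = 5129 × 0.8805
W_by_gas = 4516 J; work on gas = −W_by = -4516 J.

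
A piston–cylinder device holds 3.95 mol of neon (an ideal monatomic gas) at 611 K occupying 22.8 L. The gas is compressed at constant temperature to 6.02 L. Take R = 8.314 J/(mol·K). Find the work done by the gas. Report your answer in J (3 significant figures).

Isothermal: W = nRT ln(V₂/V₁).
W = (3.95)(8.314)(611) × ln(6.02/22.8)
  = 20065 × -1.332
W_by_gas = -26721 J.

W ≈ -26700 J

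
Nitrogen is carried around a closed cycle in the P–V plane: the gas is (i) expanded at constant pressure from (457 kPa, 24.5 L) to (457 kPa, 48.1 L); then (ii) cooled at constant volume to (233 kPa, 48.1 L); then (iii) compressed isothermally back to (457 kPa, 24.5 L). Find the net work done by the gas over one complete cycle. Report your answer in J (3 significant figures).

W_net ≈ 3220 J

Leg (i): W = PΔV = (457)(48.1 − 24.5) = 10785 J.
Leg (ii): W = 0.
Leg (iii): W = PᵢVᵢ ln(V_f/Vᵢ) = (11207) ln(24.5/48.1) = -7561 J.
W_net = 10785 − 7561 = 3225 J.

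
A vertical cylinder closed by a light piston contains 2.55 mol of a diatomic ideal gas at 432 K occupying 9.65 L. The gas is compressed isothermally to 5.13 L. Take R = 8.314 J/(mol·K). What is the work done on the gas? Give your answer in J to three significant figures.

Isothermal: W = nRT ln(V₂/V₁).
W = (2.55)(8.314)(432) × ln(5.13/9.65)
  = 9159 × -0.6319
W_by_gas = -5787 J; work on gas = −W_by = 5787 J.

W ≈ 5790 J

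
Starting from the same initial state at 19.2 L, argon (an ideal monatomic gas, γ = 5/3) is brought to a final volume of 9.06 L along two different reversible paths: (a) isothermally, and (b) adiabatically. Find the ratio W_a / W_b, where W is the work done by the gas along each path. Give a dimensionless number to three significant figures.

W_a / W_b ≈ 0.770

Path (a) isothermal: W = P₁V₁ ln(V₂/V₁) → W_a/(P₁V₁) = -0.751.
Path (b) adiabatic: W = P₁V₁(1 − (V₁/V₂)^(γ−1))/(γ−1) → W_b/(P₁V₁) = -0.9748.
W_a / W_b = -0.751 / -0.9748 = 0.7705.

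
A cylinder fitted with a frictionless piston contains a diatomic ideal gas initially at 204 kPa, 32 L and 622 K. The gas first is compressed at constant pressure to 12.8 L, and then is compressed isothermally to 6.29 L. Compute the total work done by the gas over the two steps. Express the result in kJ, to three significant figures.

W_total ≈ -5.77 kJ

Step 1 (isobaric): W = PΔV = (204 kPa)(12.8 − 32 L) = -3917 J.
After step 1: P = 204 kPa, V = 12.8 L, T = 248.8 K.
Step 2 (isothermal): W = P₁V₁ ln(V₂/V₁) = (2611) ln(6.29/12.8) = -1855 J.
W_total = -3917 − 1855 = -5772 J.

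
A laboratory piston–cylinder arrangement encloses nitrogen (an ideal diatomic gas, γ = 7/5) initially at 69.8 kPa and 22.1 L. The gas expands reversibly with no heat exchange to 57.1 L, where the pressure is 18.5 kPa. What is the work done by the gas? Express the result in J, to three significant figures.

W ≈ 1220 J

Adiabatic: W = (P₁V₁ − P₂V₂)/(γ − 1) with γ = 7/5.
P₁V₁ = 1543 J, P₂V₂ = 1056 J.
W = (1543 − 1056) / 0.4 = 1216 J.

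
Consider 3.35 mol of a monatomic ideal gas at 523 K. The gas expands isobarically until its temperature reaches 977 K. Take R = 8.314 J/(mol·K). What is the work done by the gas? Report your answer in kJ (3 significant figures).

Isobaric: W = P ΔV = nR ΔT.
W = (3.35)(8.314)(977 − 523) = 12645 J.

W ≈ 12.6 kJ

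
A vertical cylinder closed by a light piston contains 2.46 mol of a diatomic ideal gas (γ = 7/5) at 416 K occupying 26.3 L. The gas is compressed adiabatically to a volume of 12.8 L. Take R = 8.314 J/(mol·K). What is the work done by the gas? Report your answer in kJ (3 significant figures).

Adiabatic: TV^(γ−1) = const with γ = 7/5.
T₂ = T₁ (V₁/V₂)^(γ−1) = 416 × (26.3/12.8)^0.4 = 416 × 1.334 = 554.9 K.
W_by = nCᵥ(T₁ − T₂) = (2.46)(20.79)(416 − 554.9) = -7101 J.

W ≈ -7.10 kJ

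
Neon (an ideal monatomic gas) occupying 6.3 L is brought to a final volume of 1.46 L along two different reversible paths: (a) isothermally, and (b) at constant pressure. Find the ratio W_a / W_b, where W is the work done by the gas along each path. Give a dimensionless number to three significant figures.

Path (a) isothermal: W = P₁V₁ ln(V₂/V₁) → W_a/(P₁V₁) = -1.462.
Path (b) isobaric: W = P₁(V₂ − V₁) → W_b/(P₁V₁) = -0.7683.
W_a / W_b = -1.462 / -0.7683 = 1.903.

W_a / W_b ≈ 1.90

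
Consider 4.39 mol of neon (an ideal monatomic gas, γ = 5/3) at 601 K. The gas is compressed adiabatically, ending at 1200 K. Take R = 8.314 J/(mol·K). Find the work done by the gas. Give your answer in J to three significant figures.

Adiabatic ⇒ Q = 0, so W_by = −ΔU = nCᵥ(T₁ − T₂).
Cᵥ = 3R/2 = 12.47 J/(mol·K).
W = (4.39)(12.47)(601 − 1200) = -32794 J.

W ≈ -32800 J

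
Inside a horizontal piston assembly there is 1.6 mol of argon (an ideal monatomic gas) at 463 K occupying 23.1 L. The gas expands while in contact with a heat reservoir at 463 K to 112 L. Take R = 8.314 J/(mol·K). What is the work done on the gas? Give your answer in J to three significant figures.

W ≈ -9720 J

Isothermal: W = nRT ln(V₂/V₁).
W = (1.6)(8.314)(463) × ln(112/23.1)
  = 6159 × 1.579
W_by_gas = 9723 J; work on gas = −W_by = -9723 J.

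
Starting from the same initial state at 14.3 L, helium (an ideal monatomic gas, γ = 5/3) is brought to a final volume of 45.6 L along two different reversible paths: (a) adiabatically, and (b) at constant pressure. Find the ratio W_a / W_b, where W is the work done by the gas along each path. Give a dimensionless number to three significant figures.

Path (a) adiabatic: W = P₁V₁(1 − (V₁/V₂)^(γ−1))/(γ−1) → W_a/(P₁V₁) = 0.8076.
Path (b) isobaric: W = P₁(V₂ − V₁) → W_b/(P₁V₁) = 2.189.
W_a / W_b = 0.8076 / 2.189 = 0.369.

W_a / W_b ≈ 0.369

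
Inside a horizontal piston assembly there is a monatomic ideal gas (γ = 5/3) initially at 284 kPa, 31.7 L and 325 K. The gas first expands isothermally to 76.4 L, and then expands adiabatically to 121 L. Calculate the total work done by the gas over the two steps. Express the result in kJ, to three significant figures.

W_total ≈ 11.5 kJ

Step 1 (isothermal): W = P₁V₁ ln(V₂/V₁) = (9003) ln(76.4/31.7) = 7919 J.
After step 1: P = 117.8 kPa, V = 76.4 L, T = 325 K.
Step 2 (adiabatic): W = (P₁V₁ − P₂V₂)/(γ−1) = (9003 − 6626)/0.667 = 3565 J.
W_total = 7919 + 3565 = 11485 J.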